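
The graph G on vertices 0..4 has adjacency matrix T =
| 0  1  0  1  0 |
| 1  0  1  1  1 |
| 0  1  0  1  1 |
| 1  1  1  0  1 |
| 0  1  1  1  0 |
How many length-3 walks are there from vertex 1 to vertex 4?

9

The number of length-3 walks from vertex 1 to vertex 4 is entry (1,4) of T³, where T is the adjacency matrix.
T² = [[2, 1, 2, 1, 2], [1, 4, 2, 3, 2], [2, 2, 3, 2, 2], [1, 3, 2, 4, 2], [2, 2, 2, 2, 3]]
T³ = [[2, 7, 4, 7, 4], [7, 8, 9, 9, 9], [4, 9, 6, 9, 7], [7, 9, 9, 8, 9], [4, 9, 7, 9, 6]]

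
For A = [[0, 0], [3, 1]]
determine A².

[[0, 0], [3, 1]]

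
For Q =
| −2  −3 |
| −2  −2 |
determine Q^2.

[[10, 12], [8, 10]]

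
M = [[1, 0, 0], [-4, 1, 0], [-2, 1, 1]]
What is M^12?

M = I + N where N = [[0, 0, 0], [-4, 0, 0], [-2, 1, 0]] is strictly lower-triangular, so N^3 = 0.
(I + N)^12 = I + 12·N + 66·N^2 = [[1, 0, 0], [-48, 1, 0], [-288, 12, 1]].

[[1, 0, 0], [-48, 1, 0], [-288, 12, 1]]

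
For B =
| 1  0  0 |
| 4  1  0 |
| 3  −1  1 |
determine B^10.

B = I + N where N = [[0, 0, 0], [4, 0, 0], [3, −1, 0]] is strictly lower-triangular, so N^3 = 0.
(I + N)^10 = I + 10·N + 45·N^2 = [[1, 0, 0], [40, 1, 0], [−150, −10, 1]].

[[1, 0, 0], [40, 1, 0], [−150, −10, 1]]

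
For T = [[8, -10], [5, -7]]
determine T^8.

[[12866, -12610], [6305, -6049]]

tr T = 1 and det T = -6, so the characteristic polynomial is λ² − (1)λ + (-6) with roots 3 and -2.
Eigenvectors give P = [[-2, -1], [-1, -1]] with P⁻¹ = [[-1, 1], [1, -2]], and T = P·diag(3, -2)·P⁻¹.
Then T^8 = P·diag(6561, 256)·P⁻¹ = [[-13122, -256], [-6561, -256]] · [[-1, 1], [1, -2]] = [[12866, -12610], [6305, -6049]].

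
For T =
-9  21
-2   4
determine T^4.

[[471, -1365], [130, -374]]

tr T = -5 and det T = 6, so the characteristic polynomial is λ² − (-5)λ + (6) with roots -2 and -3.
Eigenvectors give P = [[-3, -7], [-1, -2]] with P⁻¹ = [[2, -7], [-1, 3]], and T = P·diag(-2, -3)·P⁻¹.
Then T^4 = P·diag(16, 81)·P⁻¹ = [[-48, -567], [-16, -162]] · [[2, -7], [-1, 3]] = [[471, -1365], [130, -374]].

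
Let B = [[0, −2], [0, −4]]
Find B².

[[0, 8], [0, 16]]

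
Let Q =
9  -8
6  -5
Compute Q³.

tr Q = 4 and det Q = 3, so the characteristic polynomial is λ² − (4)λ + (3) with roots 1 and 3.
Eigenvectors give P = [[1, 4], [1, 3]] with P⁻¹ = [[-3, 4], [1, -1]], and Q = P·diag(1, 3)·P⁻¹.
Then Q³ = P·diag(1, 27)·P⁻¹ = [[1, 108], [1, 81]] · [[-3, 4], [1, -1]] = [[105, -104], [78, -77]].

[[105, -104], [78, -77]]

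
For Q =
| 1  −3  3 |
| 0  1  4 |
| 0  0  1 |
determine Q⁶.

[[1, −18, −162], [0, 1, 24], [0, 0, 1]]

Q = I + N where N = [[0, −3, 3], [0, 0, 4], [0, 0, 0]] is strictly upper-triangular, so N³ = 0.
(I + N)⁶ = I + 6·N + 15·N² = [[1, −18, −162], [0, 1, 24], [0, 0, 1]].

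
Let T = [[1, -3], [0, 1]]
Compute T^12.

T = I + N where N = [[0, -3], [0, 0]] is strictly upper-triangular, so N^2 = 0.
(I + N)^12 = I + 12·N = [[1, -36], [0, 1]].

[[1, -36], [0, 1]]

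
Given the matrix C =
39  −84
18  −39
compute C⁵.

[[3159, −6804], [1458, −3159]]

tr C = 0 and det C = −9, so the characteristic polynomial is λ² − (0)λ + (−9) with roots −3 and 3.
Eigenvectors give P = [[2, 7], [1, 3]] with P⁻¹ = [[−3, 7], [1, −2]], and C = P·diag(−3, 3)·P⁻¹.
Then C⁵ = P·diag(−243, 243)·P⁻¹ = [[−486, 1701], [−243, 729]] · [[−3, 7], [1, −2]] = [[3159, −6804], [1458, −3159]].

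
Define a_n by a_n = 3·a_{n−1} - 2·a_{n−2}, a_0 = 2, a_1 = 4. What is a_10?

2048

With companion matrix M = [[3, -2], [1, 0]], [a_n, a_{n−1}]ᵀ = M·[a_{n−1}, a_{n−2}]ᵀ, so [a_10, a_9]ᵀ = M⁹·[a_1, a_0]ᵀ.
M⁹ = [[1023, -1022], [511, -510]], giving [a_10, a_9]ᵀ = [[2048], [1024]].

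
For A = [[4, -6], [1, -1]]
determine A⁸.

[[766, -1530], [255, -509]]

tr A = 3 and det A = 2, so the characteristic polynomial is λ² − (3)λ + (2) with roots 1 and 2.
Eigenvectors give P = [[2, 3], [1, 1]] with P⁻¹ = [[-1, 3], [1, -2]], and A = P·diag(1, 2)·P⁻¹.
Then A⁸ = P·diag(1, 256)·P⁻¹ = [[2, 768], [1, 256]] · [[-1, 3], [1, -2]] = [[766, -1530], [255, -509]].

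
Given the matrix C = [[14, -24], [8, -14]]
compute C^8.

[[256, 0], [0, 256]]

tr C = 0 and det C = -4, so the characteristic polynomial is λ² − (0)λ + (-4) with roots 2 and -2.
Eigenvectors give P = [[2, -3], [1, -2]] with P⁻¹ = [[2, -3], [1, -2]], and C = P·diag(2, -2)·P⁻¹.
Then C^8 = P·diag(256, 256)·P⁻¹ = [[512, -768], [256, -512]] · [[2, -3], [1, -2]] = [[256, 0], [0, 256]].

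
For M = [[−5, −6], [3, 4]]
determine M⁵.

tr M = −1 and det M = −2, so the characteristic polynomial is λ² − (−1)λ + (−2) with roots 1 and −2.
Eigenvectors give P = [[1, −2], [−1, 1]] with P⁻¹ = [[−1, −2], [−1, −1]], and M = P·diag(1, −2)·P⁻¹.
Then M⁵ = P·diag(1, −32)·P⁻¹ = [[1, 64], [−1, −32]] · [[−1, −2], [−1, −1]] = [[−65, −66], [33, 34]].

[[−65, −66], [33, 34]]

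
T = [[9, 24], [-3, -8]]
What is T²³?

[[9, 24], [-3, -8]]

T² = T (a projection; rank 1, trace 1), so T²³ = T.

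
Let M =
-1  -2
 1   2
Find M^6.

[[-1, -2], [1, 2]]

M² = M (a projection; rank 1, trace 1), so M^6 = M.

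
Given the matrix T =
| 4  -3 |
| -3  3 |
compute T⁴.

[[1066, -903], [-903, 765]]

T² = [[25, -21], [-21, 18]]
T³ = [[163, -138], [-138, 117]]
T⁴ = [[1066, -903], [-903, 765]]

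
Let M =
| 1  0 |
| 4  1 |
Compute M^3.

M = I + N where N = [[0, 0], [4, 0]] is strictly lower-triangular, so N^2 = 0.
(I + N)^3 = I + 3·N = [[1, 0], [12, 1]].

[[1, 0], [12, 1]]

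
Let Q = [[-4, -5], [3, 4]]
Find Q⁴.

[[1, 0], [0, 1]]

Q² = I (check: tr Q = 0 and det Q = -1), so Q⁴ = I since 4 is even.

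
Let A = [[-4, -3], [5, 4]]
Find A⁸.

[[1, 0], [0, 1]]

A² = I (check: tr A = 0 and det A = -1), so A⁸ = I since 8 is even.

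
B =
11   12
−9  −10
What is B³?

tr B = 1 and det B = −2, so the characteristic polynomial is λ² − (1)λ + (−2) with roots 2 and −1.
Eigenvectors give P = [[4, −1], [−3, 1]] with P⁻¹ = [[1, 1], [3, 4]], and B = P·diag(2, −1)·P⁻¹.
Then B³ = P·diag(8, −1)·P⁻¹ = [[32, 1], [−24, −1]] · [[1, 1], [3, 4]] = [[35, 36], [−27, −28]].

[[35, 36], [−27, −28]]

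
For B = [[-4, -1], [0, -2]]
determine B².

[[16, 6], [0, 4]]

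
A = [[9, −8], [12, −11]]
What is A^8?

tr A = −2 and det A = −3, so the characteristic polynomial is λ² − (−2)λ + (−3) with roots 1 and −3.
Eigenvectors give P = [[1, −2], [1, −3]] with P⁻¹ = [[3, −2], [1, −1]], and A = P·diag(1, −3)·P⁻¹.
Then A^8 = P·diag(1, 6561)·P⁻¹ = [[1, −13122], [1, −19683]] · [[3, −2], [1, −1]] = [[−13119, 13120], [−19680, 19681]].

[[−13119, 13120], [−19680, 19681]]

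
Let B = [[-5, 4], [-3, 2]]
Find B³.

tr B = -3 and det B = 2, so the characteristic polynomial is λ² − (-3)λ + (2) with roots -1 and -2.
Eigenvectors give P = [[1, 4], [1, 3]] with P⁻¹ = [[-3, 4], [1, -1]], and B = P·diag(-1, -2)·P⁻¹.
Then B³ = P·diag(-1, -8)·P⁻¹ = [[-1, -32], [-1, -24]] · [[-3, 4], [1, -1]] = [[-29, 28], [-21, 20]].

[[-29, 28], [-21, 20]]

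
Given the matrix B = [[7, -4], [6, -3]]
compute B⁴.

tr B = 4 and det B = 3, so the characteristic polynomial is λ² − (4)λ + (3) with roots 1 and 3.
Eigenvectors give P = [[-2, 1], [-3, 1]] with P⁻¹ = [[1, -1], [3, -2]], and B = P·diag(1, 3)·P⁻¹.
Then B⁴ = P·diag(1, 81)·P⁻¹ = [[-2, 81], [-3, 81]] · [[1, -1], [3, -2]] = [[241, -160], [240, -159]].

[[241, -160], [240, -159]]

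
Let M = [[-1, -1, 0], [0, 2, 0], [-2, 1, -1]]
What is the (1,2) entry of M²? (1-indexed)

-1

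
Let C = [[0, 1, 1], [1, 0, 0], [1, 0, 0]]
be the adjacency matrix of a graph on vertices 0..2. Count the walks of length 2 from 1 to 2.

1

The number of length-2 walks from vertex 1 to vertex 2 is entry (1,2) of C², where C is the adjacency matrix.
C² = [[2, 0, 0], [0, 1, 1], [0, 1, 1]]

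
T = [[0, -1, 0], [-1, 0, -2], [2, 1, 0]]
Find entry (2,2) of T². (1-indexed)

-1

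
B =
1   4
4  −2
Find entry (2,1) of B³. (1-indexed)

76

B² = [[17, −4], [−4, 20]]
B³ = [[1, 76], [76, −56]]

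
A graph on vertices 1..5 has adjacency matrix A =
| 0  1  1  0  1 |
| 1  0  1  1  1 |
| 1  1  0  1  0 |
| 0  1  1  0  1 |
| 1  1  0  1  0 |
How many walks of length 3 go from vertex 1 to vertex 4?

4

The number of length-3 walks from vertex 1 to vertex 4 is entry (1,4) of A³, where A is the adjacency matrix.
A² = [[3, 2, 1, 3, 1], [2, 4, 2, 2, 2], [1, 2, 3, 1, 3], [3, 2, 1, 3, 1], [1, 2, 3, 1, 3]]
A³ = [[4, 8, 8, 4, 8], [8, 8, 8, 8, 8], [8, 8, 4, 8, 4], [4, 8, 8, 4, 8], [8, 8, 4, 8, 4]]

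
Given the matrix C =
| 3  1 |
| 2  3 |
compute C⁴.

[[193, 132], [264, 193]]

C² = [[11, 6], [12, 11]]
C³ = [[45, 29], [58, 45]]
C⁴ = [[193, 132], [264, 193]]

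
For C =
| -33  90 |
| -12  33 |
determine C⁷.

tr C = 0 and det C = -9, so the characteristic polynomial is λ² − (0)λ + (-9) with roots 3 and -3.
Eigenvectors give P = [[-5, 3], [-2, 1]] with P⁻¹ = [[1, -3], [2, -5]], and C = P·diag(3, -3)·P⁻¹.
Then C⁷ = P·diag(2187, -2187)·P⁻¹ = [[-10935, -6561], [-4374, -2187]] · [[1, -3], [2, -5]] = [[-24057, 65610], [-8748, 24057]].

[[-24057, 65610], [-8748, 24057]]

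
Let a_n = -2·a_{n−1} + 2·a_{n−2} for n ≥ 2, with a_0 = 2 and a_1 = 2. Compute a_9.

With companion matrix Q = [[-2, 2], [1, 0]], [a_n, a_{n−1}]ᵀ = Q·[a_{n−1}, a_{n−2}]ᵀ, so [a_9, a_8]ᵀ = Q⁸·[a_1, a_0]ᵀ.
Q⁸ = [[2448, -1792], [-896, 656]], giving [a_9, a_8]ᵀ = [[1312], [-480]].

1312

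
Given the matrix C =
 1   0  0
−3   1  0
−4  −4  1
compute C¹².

C = I + N where N = [[0, 0, 0], [−3, 0, 0], [−4, −4, 0]] is strictly lower-triangular, so N³ = 0.
(I + N)¹² = I + 12·N + 66·N² = [[1, 0, 0], [−36, 1, 0], [744, −48, 1]].

[[1, 0, 0], [−36, 1, 0], [744, −48, 1]]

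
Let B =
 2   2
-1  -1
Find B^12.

[[2, 2], [-1, -1]]

B² = B (a projection; rank 1, trace 1), so B^12 = B.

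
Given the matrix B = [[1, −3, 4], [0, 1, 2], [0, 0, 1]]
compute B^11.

[[1, −33, −286], [0, 1, 22], [0, 0, 1]]

B = I + N where N = [[0, −3, 4], [0, 0, 2], [0, 0, 0]] is strictly upper-triangular, so N^3 = 0.
(I + N)^11 = I + 11·N + 55·N^2 = [[1, −33, −286], [0, 1, 22], [0, 0, 1]].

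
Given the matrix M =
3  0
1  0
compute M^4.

M^2 = [[9, 0], [3, 0]]
M^3 = [[27, 0], [9, 0]]
M^4 = [[81, 0], [27, 0]]

[[81, 0], [27, 0]]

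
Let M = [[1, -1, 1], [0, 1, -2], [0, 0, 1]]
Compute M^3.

[[1, -3, 9], [0, 1, -6], [0, 0, 1]]

M = I + N where N = [[0, -1, 1], [0, 0, -2], [0, 0, 0]] is strictly upper-triangular, so N^3 = 0.
(I + N)^3 = I + 3·N + 3·N^2 = [[1, -3, 9], [0, 1, -6], [0, 0, 1]].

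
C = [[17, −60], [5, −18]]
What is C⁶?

[[−1931, 7980], [−665, 2724]]

tr C = −1 and det C = −6, so the characteristic polynomial is λ² − (−1)λ + (−6) with roots −3 and 2.
Eigenvectors give P = [[−3, 4], [−1, 1]] with P⁻¹ = [[1, −4], [1, −3]], and C = P·diag(−3, 2)·P⁻¹.
Then C⁶ = P·diag(729, 64)·P⁻¹ = [[−2187, 256], [−729, 64]] · [[1, −4], [1, −3]] = [[−1931, 7980], [−665, 2724]].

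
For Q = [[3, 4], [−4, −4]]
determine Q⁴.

[[33, 28], [−28, −16]]

Q² = [[−7, −4], [4, 0]]
Q³ = [[−5, −12], [12, 16]]
Q⁴ = [[33, 28], [−28, −16]]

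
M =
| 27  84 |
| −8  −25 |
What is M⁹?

tr M = 2 and det M = −3, so the characteristic polynomial is λ² − (2)λ + (−3) with roots −1 and 3.
Eigenvectors give P = [[3, −7], [−1, 2]] with P⁻¹ = [[−2, −7], [−1, −3]], and M = P·diag(−1, 3)·P⁻¹.
Then M⁹ = P·diag(−1, 19683)·P⁻¹ = [[−3, −137781], [1, 39366]] · [[−2, −7], [−1, −3]] = [[137787, 413364], [−39368, −118105]].

[[137787, 413364], [−39368, −118105]]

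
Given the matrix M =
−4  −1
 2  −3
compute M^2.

[[14, 7], [−14, 7]]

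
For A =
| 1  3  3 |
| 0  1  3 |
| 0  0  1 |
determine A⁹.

[[1, 27, 351], [0, 1, 27], [0, 0, 1]]

A = I + N where N = [[0, 3, 3], [0, 0, 3], [0, 0, 0]] is strictly upper-triangular, so N³ = 0.
(I + N)⁹ = I + 9·N + 36·N² = [[1, 27, 351], [0, 1, 27], [0, 0, 1]].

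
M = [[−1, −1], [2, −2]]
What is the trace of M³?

9

M² = [[−1, 3], [−6, 2]]
M³ = [[7, −5], [10, 2]]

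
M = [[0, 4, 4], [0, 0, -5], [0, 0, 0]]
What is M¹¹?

[[0, 0, 0], [0, 0, 0], [0, 0, 0]]

M is strictly triangular, hence nilpotent: M³ = 0, so M¹¹ = 0.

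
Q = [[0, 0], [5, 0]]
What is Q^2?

[[0, 0], [0, 0]]

Q is strictly triangular, hence nilpotent: Q^2 = 0, so Q^2 = 0.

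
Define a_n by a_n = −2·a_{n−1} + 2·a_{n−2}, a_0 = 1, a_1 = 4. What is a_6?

−392

With companion matrix Q = [[−2, 2], [1, 0]], [a_n, a_{n−1}]ᵀ = Q·[a_{n−1}, a_{n−2}]ᵀ, so [a_6, a_5]ᵀ = Q⁵·[a_1, a_0]ᵀ.
Q⁵ = [[−120, 88], [44, −32]], giving [a_6, a_5]ᵀ = [[−392], [144]].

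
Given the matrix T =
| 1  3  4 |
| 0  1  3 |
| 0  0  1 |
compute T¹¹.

[[1, 33, 539], [0, 1, 33], [0, 0, 1]]

T = I + N where N = [[0, 3, 4], [0, 0, 3], [0, 0, 0]] is strictly upper-triangular, so N³ = 0.
(I + N)¹¹ = I + 11·N + 55·N² = [[1, 33, 539], [0, 1, 33], [0, 0, 1]].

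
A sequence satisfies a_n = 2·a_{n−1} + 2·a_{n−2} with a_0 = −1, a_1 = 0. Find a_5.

With companion matrix A = [[2, 2], [1, 0]], [a_n, a_{n−1}]ᵀ = A·[a_{n−1}, a_{n−2}]ᵀ, so [a_5, a_4]ᵀ = A⁴·[a_1, a_0]ᵀ.
A⁴ = [[44, 32], [16, 12]], giving [a_5, a_4]ᵀ = [[−32], [−12]].

−32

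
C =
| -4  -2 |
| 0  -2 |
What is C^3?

[[-64, -56], [0, -8]]

C^2 = [[16, 12], [0, 4]]
C^3 = [[-64, -56], [0, -8]]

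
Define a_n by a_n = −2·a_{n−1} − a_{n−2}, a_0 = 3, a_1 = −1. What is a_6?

With companion matrix T = [[−2, −1], [1, 0]], [a_n, a_{n−1}]ᵀ = T·[a_{n−1}, a_{n−2}]ᵀ, so [a_6, a_5]ᵀ = T⁵·[a_1, a_0]ᵀ.
T⁵ = [[−6, −5], [5, 4]], giving [a_6, a_5]ᵀ = [[−9], [7]].

−9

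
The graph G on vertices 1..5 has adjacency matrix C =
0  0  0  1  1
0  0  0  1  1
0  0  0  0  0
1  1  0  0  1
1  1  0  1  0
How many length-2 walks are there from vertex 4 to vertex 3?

0

The number of length-2 walks from vertex 4 to vertex 3 is entry (4,3) of C^2, where C is the adjacency matrix.
C^2 = [[2, 2, 0, 1, 1], [2, 2, 0, 1, 1], [0, 0, 0, 0, 0], [1, 1, 0, 3, 2], [1, 1, 0, 2, 3]]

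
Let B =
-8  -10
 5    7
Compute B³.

[[-62, -70], [35, 43]]

tr B = -1 and det B = -6, so the characteristic polynomial is λ² − (-1)λ + (-6) with roots -3 and 2.
Eigenvectors give P = [[2, -1], [-1, 1]] with P⁻¹ = [[1, 1], [1, 2]], and B = P·diag(-3, 2)·P⁻¹.
Then B³ = P·diag(-27, 8)·P⁻¹ = [[-54, -8], [27, 8]] · [[1, 1], [1, 2]] = [[-62, -70], [35, 43]].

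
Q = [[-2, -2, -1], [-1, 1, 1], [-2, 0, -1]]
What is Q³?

Q² = [[8, 2, 1], [-1, 3, 1], [6, 4, 3]]
Q³ = [[-20, -14, -7], [-3, 5, 3], [-22, -8, -5]]

[[-20, -14, -7], [-3, 5, 3], [-22, -8, -5]]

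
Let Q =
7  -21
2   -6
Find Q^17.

[[7, -21], [2, -6]]

Q² = Q (a projection; rank 1, trace 1), so Q^17 = Q.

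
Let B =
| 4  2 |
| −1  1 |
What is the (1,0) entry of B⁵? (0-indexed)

−211

tr B = 5 and det B = 6, so the characteristic polynomial is λ² − (5)λ + (6) with roots 2 and 3.
Eigenvectors give P = [[1, −2], [−1, 1]] with P⁻¹ = [[−1, −2], [−1, −1]], and B = P·diag(2, 3)·P⁻¹.
Then B⁵ = P·diag(32, 243)·P⁻¹ = [[32, −486], [−32, 243]] · [[−1, −2], [−1, −1]] = [[454, 422], [−211, −179]].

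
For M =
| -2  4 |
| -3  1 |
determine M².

[[-8, -4], [3, -11]]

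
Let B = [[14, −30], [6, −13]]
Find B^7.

tr B = 1 and det B = −2, so the characteristic polynomial is λ² − (1)λ + (−2) with roots 2 and −1.
Eigenvectors give P = [[5, 2], [2, 1]] with P⁻¹ = [[1, −2], [−2, 5]], and B = P·diag(2, −1)·P⁻¹.
Then B^7 = P·diag(128, −1)·P⁻¹ = [[640, −2], [256, −1]] · [[1, −2], [−2, 5]] = [[644, −1290], [258, −517]].

[[644, −1290], [258, −517]]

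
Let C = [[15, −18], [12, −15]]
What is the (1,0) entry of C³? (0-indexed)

108

tr C = 0 and det C = −9, so the characteristic polynomial is λ² − (0)λ + (−9) with roots 3 and −3.
Eigenvectors give P = [[−3, 1], [−2, 1]] with P⁻¹ = [[−1, 1], [−2, 3]], and C = P·diag(3, −3)·P⁻¹.
Then C³ = P·diag(27, −27)·P⁻¹ = [[−81, −27], [−54, −27]] · [[−1, 1], [−2, 3]] = [[135, −162], [108, −135]].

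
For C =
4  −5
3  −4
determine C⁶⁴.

C² = I (check: tr C = 0 and det C = −1), so C⁶⁴ = I since 64 is even.

[[1, 0], [0, 1]]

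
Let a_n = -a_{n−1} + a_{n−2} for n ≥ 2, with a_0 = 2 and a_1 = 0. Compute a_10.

68

With companion matrix B = [[-1, 1], [1, 0]], [a_n, a_{n−1}]ᵀ = B·[a_{n−1}, a_{n−2}]ᵀ, so [a_10, a_9]ᵀ = B⁹·[a_1, a_0]ᵀ.
B⁹ = [[-55, 34], [34, -21]], giving [a_10, a_9]ᵀ = [[68], [-42]].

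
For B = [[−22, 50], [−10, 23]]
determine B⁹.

[[−81292, 201950], [−40390, 100463]]

tr B = 1 and det B = −6, so the characteristic polynomial is λ² − (1)λ + (−6) with roots 3 and −2.
Eigenvectors give P = [[2, 5], [1, 2]] with P⁻¹ = [[−2, 5], [1, −2]], and B = P·diag(3, −2)·P⁻¹.
Then B⁹ = P·diag(19683, −512)·P⁻¹ = [[39366, −2560], [19683, −1024]] · [[−2, 5], [1, −2]] = [[−81292, 201950], [−40390, 100463]].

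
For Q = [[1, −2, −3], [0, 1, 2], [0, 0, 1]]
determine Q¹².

[[1, −24, −300], [0, 1, 24], [0, 0, 1]]

Q = I + N where N = [[0, −2, −3], [0, 0, 2], [0, 0, 0]] is strictly upper-triangular, so N³ = 0.
(I + N)¹² = I + 12·N + 66·N² = [[1, −24, −300], [0, 1, 24], [0, 0, 1]].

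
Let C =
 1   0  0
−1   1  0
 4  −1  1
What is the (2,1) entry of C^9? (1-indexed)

C = I + N where N = [[0, 0, 0], [−1, 0, 0], [4, −1, 0]] is strictly lower-triangular, so N^3 = 0.
(I + N)^9 = I + 9·N + 36·N^2 = [[1, 0, 0], [−9, 1, 0], [72, −9, 1]].

−9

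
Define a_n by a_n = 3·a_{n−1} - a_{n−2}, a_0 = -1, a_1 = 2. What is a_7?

898

With companion matrix Q = [[3, -1], [1, 0]], [a_n, a_{n−1}]ᵀ = Q·[a_{n−1}, a_{n−2}]ᵀ, so [a_7, a_6]ᵀ = Q^6·[a_1, a_0]ᵀ.
Q^6 = [[377, -144], [144, -55]], giving [a_7, a_6]ᵀ = [[898], [343]].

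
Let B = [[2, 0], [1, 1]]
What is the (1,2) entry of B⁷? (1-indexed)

tr B = 3 and det B = 2, so the characteristic polynomial is λ² − (3)λ + (2) with roots 2 and 1.
Eigenvectors give P = [[1, 0], [1, −1]] with P⁻¹ = [[1, 0], [1, −1]], and B = P·diag(2, 1)·P⁻¹.
Then B⁷ = P·diag(128, 1)·P⁻¹ = [[128, 0], [128, −1]] · [[1, 0], [1, −1]] = [[128, 0], [127, 1]].

0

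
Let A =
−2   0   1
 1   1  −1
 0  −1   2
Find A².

[[4, −1, 0], [−1, 2, −2], [−1, −3, 5]]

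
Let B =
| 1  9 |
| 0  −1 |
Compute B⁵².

B² = I (check: tr B = 0 and det B = −1), so B⁵² = I since 52 is even.

[[1, 0], [0, 1]]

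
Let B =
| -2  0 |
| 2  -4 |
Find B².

[[4, 0], [-12, 16]]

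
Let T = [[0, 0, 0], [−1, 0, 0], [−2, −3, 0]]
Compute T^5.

[[0, 0, 0], [0, 0, 0], [0, 0, 0]]

T is strictly triangular, hence nilpotent: T^3 = 0, so T^5 = 0.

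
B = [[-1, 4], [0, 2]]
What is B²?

[[1, 4], [0, 4]]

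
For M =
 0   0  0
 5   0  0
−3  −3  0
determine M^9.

[[0, 0, 0], [0, 0, 0], [0, 0, 0]]

M is strictly triangular, hence nilpotent: M^3 = 0, so M^9 = 0.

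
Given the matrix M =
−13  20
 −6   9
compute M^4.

tr M = −4 and det M = 3, so the characteristic polynomial is λ² − (−4)λ + (3) with roots −1 and −3.
Eigenvectors give P = [[5, −2], [3, −1]] with P⁻¹ = [[−1, 2], [−3, 5]], and M = P·diag(−1, −3)·P⁻¹.
Then M^4 = P·diag(1, 81)·P⁻¹ = [[5, −162], [3, −81]] · [[−1, 2], [−3, 5]] = [[481, −800], [240, −399]].

[[481, −800], [240, −399]]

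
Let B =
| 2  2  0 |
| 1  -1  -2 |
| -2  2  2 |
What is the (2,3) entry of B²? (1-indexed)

-2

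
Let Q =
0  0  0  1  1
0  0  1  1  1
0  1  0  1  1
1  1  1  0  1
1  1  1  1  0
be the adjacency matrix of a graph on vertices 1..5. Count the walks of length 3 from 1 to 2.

4

The number of length-3 walks from vertex 1 to vertex 2 is entry (1,2) of Q^3, where Q is the adjacency matrix.
Q^2 = [[2, 2, 2, 1, 1], [2, 3, 2, 2, 2], [2, 2, 3, 2, 2], [1, 2, 2, 4, 3], [1, 2, 2, 3, 4]]
Q^3 = [[2, 4, 4, 7, 7], [4, 6, 7, 9, 9], [4, 7, 6, 9, 9], [7, 9, 9, 8, 9], [7, 9, 9, 9, 8]]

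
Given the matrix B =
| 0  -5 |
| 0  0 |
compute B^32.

B is strictly triangular, hence nilpotent: B^2 = 0, so B^32 = 0.

[[0, 0], [0, 0]]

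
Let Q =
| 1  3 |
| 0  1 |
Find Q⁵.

[[1, 15], [0, 1]]

Q = I + N where N = [[0, 3], [0, 0]] is strictly upper-triangular, so N² = 0.
(I + N)⁵ = I + 5·N = [[1, 15], [0, 1]].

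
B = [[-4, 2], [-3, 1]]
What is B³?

tr B = -3 and det B = 2, so the characteristic polynomial is λ² − (-3)λ + (2) with roots -1 and -2.
Eigenvectors give P = [[-2, 1], [-3, 1]] with P⁻¹ = [[1, -1], [3, -2]], and B = P·diag(-1, -2)·P⁻¹.
Then B³ = P·diag(-1, -8)·P⁻¹ = [[2, -8], [3, -8]] · [[1, -1], [3, -2]] = [[-22, 14], [-21, 13]].

[[-22, 14], [-21, 13]]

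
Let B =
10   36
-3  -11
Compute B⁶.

[[-188, -756], [63, 253]]

tr B = -1 and det B = -2, so the characteristic polynomial is λ² − (-1)λ + (-2) with roots -2 and 1.
Eigenvectors give P = [[3, -4], [-1, 1]] with P⁻¹ = [[-1, -4], [-1, -3]], and B = P·diag(-2, 1)·P⁻¹.
Then B⁶ = P·diag(64, 1)·P⁻¹ = [[192, -4], [-64, 1]] · [[-1, -4], [-1, -3]] = [[-188, -756], [63, 253]].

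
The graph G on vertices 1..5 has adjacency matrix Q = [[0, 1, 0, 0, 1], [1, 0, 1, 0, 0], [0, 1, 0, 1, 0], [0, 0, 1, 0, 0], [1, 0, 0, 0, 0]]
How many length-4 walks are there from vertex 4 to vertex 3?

0

The number of length-4 walks from vertex 4 to vertex 3 is entry (4,3) of Q^4, where Q is the adjacency matrix.
Q^2 = [[2, 0, 1, 0, 0], [0, 2, 0, 1, 1], [1, 0, 2, 0, 0], [0, 1, 0, 1, 0], [0, 1, 0, 0, 1]]
Q^3 = [[0, 3, 0, 1, 2], [3, 0, 3, 0, 0], [0, 3, 0, 2, 1], [1, 0, 2, 0, 0], [2, 0, 1, 0, 0]]
Q^4 = [[5, 0, 4, 0, 0], [0, 6, 0, 3, 3], [4, 0, 5, 0, 0], [0, 3, 0, 2, 1], [0, 3, 0, 1, 2]]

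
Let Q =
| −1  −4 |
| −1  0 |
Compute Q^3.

Q^2 = [[5, 4], [1, 4]]
Q^3 = [[−9, −20], [−5, −4]]

[[−9, −20], [−5, −4]]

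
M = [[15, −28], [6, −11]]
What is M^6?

[[5097, −10192], [2184, −4367]]

tr M = 4 and det M = 3, so the characteristic polynomial is λ² − (4)λ + (3) with roots 1 and 3.
Eigenvectors give P = [[−2, −7], [−1, −3]] with P⁻¹ = [[3, −7], [−1, 2]], and M = P·diag(1, 3)·P⁻¹.
Then M^6 = P·diag(1, 729)·P⁻¹ = [[−2, −5103], [−1, −2187]] · [[3, −7], [−1, 2]] = [[5097, −10192], [2184, −4367]].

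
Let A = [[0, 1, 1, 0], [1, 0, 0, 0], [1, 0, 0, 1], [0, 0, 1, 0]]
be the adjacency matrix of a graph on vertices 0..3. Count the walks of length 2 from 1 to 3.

The number of length-2 walks from vertex 1 to vertex 3 is entry (1,3) of A^2, where A is the adjacency matrix.
A^2 = [[2, 0, 0, 1], [0, 1, 1, 0], [0, 1, 2, 0], [1, 0, 0, 1]]

0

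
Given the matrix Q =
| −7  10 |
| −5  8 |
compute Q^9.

tr Q = 1 and det Q = −6, so the characteristic polynomial is λ² − (1)λ + (−6) with roots −2 and 3.
Eigenvectors give P = [[2, −1], [1, −1]] with P⁻¹ = [[1, −1], [1, −2]], and Q = P·diag(−2, 3)·P⁻¹.
Then Q^9 = P·diag(−512, 19683)·P⁻¹ = [[−1024, −19683], [−512, −19683]] · [[1, −1], [1, −2]] = [[−20707, 40390], [−20195, 39878]].

[[−20707, 40390], [−20195, 39878]]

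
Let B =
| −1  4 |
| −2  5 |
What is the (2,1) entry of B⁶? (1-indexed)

tr B = 4 and det B = 3, so the characteristic polynomial is λ² − (4)λ + (3) with roots 1 and 3.
Eigenvectors give P = [[2, 1], [1, 1]] with P⁻¹ = [[1, −1], [−1, 2]], and B = P·diag(1, 3)·P⁻¹.
Then B⁶ = P·diag(1, 729)·P⁻¹ = [[2, 729], [1, 729]] · [[1, −1], [−1, 2]] = [[−727, 1456], [−728, 1457]].

−728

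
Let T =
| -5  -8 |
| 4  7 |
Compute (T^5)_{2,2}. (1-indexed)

tr T = 2 and det T = -3, so the characteristic polynomial is λ² − (2)λ + (-3) with roots 3 and -1.
Eigenvectors give P = [[-1, 2], [1, -1]] with P⁻¹ = [[1, 2], [1, 1]], and T = P·diag(3, -1)·P⁻¹.
Then T^5 = P·diag(243, -1)·P⁻¹ = [[-243, -2], [243, 1]] · [[1, 2], [1, 1]] = [[-245, -488], [244, 487]].

487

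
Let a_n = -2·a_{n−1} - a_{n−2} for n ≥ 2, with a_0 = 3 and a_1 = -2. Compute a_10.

With companion matrix M = [[-2, -1], [1, 0]], [a_n, a_{n−1}]ᵀ = M·[a_{n−1}, a_{n−2}]ᵀ, so [a_10, a_9]ᵀ = M⁹·[a_1, a_0]ᵀ.
M⁹ = [[-10, -9], [9, 8]], giving [a_10, a_9]ᵀ = [[-7], [6]].

-7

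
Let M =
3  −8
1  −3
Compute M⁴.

[[1, 0], [0, 1]]

M² = I (check: tr M = 0 and det M = −1), so M⁴ = I since 4 is even.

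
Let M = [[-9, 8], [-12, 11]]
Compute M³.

[[-57, 56], [-84, 83]]

tr M = 2 and det M = -3, so the characteristic polynomial is λ² − (2)λ + (-3) with roots 3 and -1.
Eigenvectors give P = [[-2, 1], [-3, 1]] with P⁻¹ = [[1, -1], [3, -2]], and M = P·diag(3, -1)·P⁻¹.
Then M³ = P·diag(27, -1)·P⁻¹ = [[-54, -1], [-81, -1]] · [[1, -1], [3, -2]] = [[-57, 56], [-84, 83]].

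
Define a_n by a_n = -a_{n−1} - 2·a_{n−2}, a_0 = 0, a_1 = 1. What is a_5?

-1

With companion matrix T = [[-1, -2], [1, 0]], [a_n, a_{n−1}]ᵀ = T·[a_{n−1}, a_{n−2}]ᵀ, so [a_5, a_4]ᵀ = T⁴·[a_1, a_0]ᵀ.
T⁴ = [[-1, -6], [3, 2]], giving [a_5, a_4]ᵀ = [[-1], [3]].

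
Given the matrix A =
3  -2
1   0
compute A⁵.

[[63, -62], [31, -30]]

tr A = 3 and det A = 2, so the characteristic polynomial is λ² − (3)λ + (2) with roots 1 and 2.
Eigenvectors give P = [[-1, 2], [-1, 1]] with P⁻¹ = [[1, -2], [1, -1]], and A = P·diag(1, 2)·P⁻¹.
Then A⁵ = P·diag(1, 32)·P⁻¹ = [[-1, 64], [-1, 32]] · [[1, -2], [1, -1]] = [[63, -62], [31, -30]].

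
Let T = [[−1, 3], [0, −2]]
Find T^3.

[[−1, 21], [0, −8]]

T^2 = [[1, −9], [0, 4]]
T^3 = [[−1, 21], [0, −8]]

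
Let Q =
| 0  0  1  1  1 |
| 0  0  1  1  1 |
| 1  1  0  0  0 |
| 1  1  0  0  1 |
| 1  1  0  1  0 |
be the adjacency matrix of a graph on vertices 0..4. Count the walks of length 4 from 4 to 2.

The number of length-4 walks from vertex 4 to vertex 2 is entry (4,2) of Q^4, where Q is the adjacency matrix.
Q^2 = [[3, 3, 0, 1, 1], [3, 3, 0, 1, 1], [0, 0, 2, 2, 2], [1, 1, 2, 3, 2], [1, 1, 2, 2, 3]]
Q^3 = [[2, 2, 6, 7, 7], [2, 2, 6, 7, 7], [6, 6, 0, 2, 2], [7, 7, 2, 4, 5], [7, 7, 2, 5, 4]]
Q^4 = [[20, 20, 4, 11, 11], [20, 20, 4, 11, 11], [4, 4, 12, 14, 14], [11, 11, 14, 19, 18], [11, 11, 14, 18, 19]]

14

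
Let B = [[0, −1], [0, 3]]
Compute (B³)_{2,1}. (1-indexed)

B² = [[0, −3], [0, 9]]
B³ = [[0, −9], [0, 27]]

0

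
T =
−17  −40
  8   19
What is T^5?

tr T = 2 and det T = −3, so the characteristic polynomial is λ² − (2)λ + (−3) with roots −1 and 3.
Eigenvectors give P = [[5, −2], [−2, 1]] with P⁻¹ = [[1, 2], [2, 5]], and T = P·diag(−1, 3)·P⁻¹.
Then T^5 = P·diag(−1, 243)·P⁻¹ = [[−5, −486], [2, 243]] · [[1, 2], [2, 5]] = [[−977, −2440], [488, 1219]].

[[−977, −2440], [488, 1219]]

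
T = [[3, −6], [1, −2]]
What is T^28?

T² = T (a projection; rank 1, trace 1), so T^28 = T.

[[3, −6], [1, −2]]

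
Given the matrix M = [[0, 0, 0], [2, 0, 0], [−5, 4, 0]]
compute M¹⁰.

M is strictly triangular, hence nilpotent: M³ = 0, so M¹⁰ = 0.

[[0, 0, 0], [0, 0, 0], [0, 0, 0]]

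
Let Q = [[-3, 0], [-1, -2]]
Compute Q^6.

[[729, 0], [665, 64]]

tr Q = -5 and det Q = 6, so the characteristic polynomial is λ² − (-5)λ + (6) with roots -3 and -2.
Eigenvectors give P = [[-1, 0], [-1, 1]] with P⁻¹ = [[-1, 0], [-1, 1]], and Q = P·diag(-3, -2)·P⁻¹.
Then Q^6 = P·diag(729, 64)·P⁻¹ = [[-729, 0], [-729, 64]] · [[-1, 0], [-1, 1]] = [[729, 0], [665, 64]].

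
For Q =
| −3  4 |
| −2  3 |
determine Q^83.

Q² = I (check: tr Q = 0 and det Q = −1), so Q^83 = Q since 83 is odd.

[[−3, 4], [−2, 3]]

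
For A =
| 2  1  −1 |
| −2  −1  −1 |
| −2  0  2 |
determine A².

[[4, 1, −5], [0, −1, 1], [−8, −2, 6]]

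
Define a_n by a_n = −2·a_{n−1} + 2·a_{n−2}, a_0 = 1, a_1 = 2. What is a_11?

With companion matrix C = [[−2, 2], [1, 0]], [a_n, a_{n−1}]ᵀ = C·[a_{n−1}, a_{n−2}]ᵀ, so [a_11, a_10]ᵀ = C^10·[a_1, a_0]ᵀ.
C^10 = [[18272, −13376], [−6688, 4896]], giving [a_11, a_10]ᵀ = [[23168], [−8480]].

23168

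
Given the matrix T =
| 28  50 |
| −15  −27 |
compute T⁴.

tr T = 1 and det T = −6, so the characteristic polynomial is λ² − (1)λ + (−6) with roots −2 and 3.
Eigenvectors give P = [[−5, −2], [3, 1]] with P⁻¹ = [[1, 2], [−3, −5]], and T = P·diag(−2, 3)·P⁻¹.
Then T⁴ = P·diag(16, 81)·P⁻¹ = [[−80, −162], [48, 81]] · [[1, 2], [−3, −5]] = [[406, 650], [−195, −309]].

[[406, 650], [−195, −309]]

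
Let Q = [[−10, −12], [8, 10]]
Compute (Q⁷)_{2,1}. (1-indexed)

512

tr Q = 0 and det Q = −4, so the characteristic polynomial is λ² − (0)λ + (−4) with roots 2 and −2.
Eigenvectors give P = [[−1, 3], [1, −2]] with P⁻¹ = [[2, 3], [1, 1]], and Q = P·diag(2, −2)·P⁻¹.
Then Q⁷ = P·diag(128, −128)·P⁻¹ = [[−128, −384], [128, 256]] · [[2, 3], [1, 1]] = [[−640, −768], [512, 640]].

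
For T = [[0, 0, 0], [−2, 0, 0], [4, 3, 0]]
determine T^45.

[[0, 0, 0], [0, 0, 0], [0, 0, 0]]

T is strictly triangular, hence nilpotent: T^3 = 0, so T^45 = 0.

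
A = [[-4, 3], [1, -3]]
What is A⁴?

[[508, -651], [-217, 291]]

A² = [[19, -21], [-7, 12]]
A³ = [[-97, 120], [40, -57]]
A⁴ = [[508, -651], [-217, 291]]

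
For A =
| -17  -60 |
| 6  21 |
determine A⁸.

[[-59039, -196800], [19680, 65601]]

tr A = 4 and det A = 3, so the characteristic polynomial is λ² − (4)λ + (3) with roots 3 and 1.
Eigenvectors give P = [[3, -10], [-1, 3]] with P⁻¹ = [[-3, -10], [-1, -3]], and A = P·diag(3, 1)·P⁻¹.
Then A⁸ = P·diag(6561, 1)·P⁻¹ = [[19683, -10], [-6561, 3]] · [[-3, -10], [-1, -3]] = [[-59039, -196800], [19680, 65601]].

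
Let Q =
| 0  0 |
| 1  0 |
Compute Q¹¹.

[[0, 0], [0, 0]]

Q is strictly triangular, hence nilpotent: Q² = 0, so Q¹¹ = 0.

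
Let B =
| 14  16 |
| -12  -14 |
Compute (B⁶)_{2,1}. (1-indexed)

tr B = 0 and det B = -4, so the characteristic polynomial is λ² − (0)λ + (-4) with roots -2 and 2.
Eigenvectors give P = [[1, 4], [-1, -3]] with P⁻¹ = [[-3, -4], [1, 1]], and B = P·diag(-2, 2)·P⁻¹.
Then B⁶ = P·diag(64, 64)·P⁻¹ = [[64, 256], [-64, -192]] · [[-3, -4], [1, 1]] = [[64, 0], [0, 64]].

0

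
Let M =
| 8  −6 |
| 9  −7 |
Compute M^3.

tr M = 1 and det M = −2, so the characteristic polynomial is λ² − (1)λ + (−2) with roots −1 and 2.
Eigenvectors give P = [[−2, 1], [−3, 1]] with P⁻¹ = [[1, −1], [3, −2]], and M = P·diag(−1, 2)·P⁻¹.
Then M^3 = P·diag(−1, 8)·P⁻¹ = [[2, 8], [3, 8]] · [[1, −1], [3, −2]] = [[26, −18], [27, −19]].

[[26, −18], [27, −19]]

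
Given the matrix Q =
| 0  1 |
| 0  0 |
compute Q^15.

[[0, 0], [0, 0]]

Q is strictly triangular, hence nilpotent: Q^2 = 0, so Q^15 = 0.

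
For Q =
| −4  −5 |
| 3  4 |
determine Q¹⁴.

[[1, 0], [0, 1]]

Q² = I (check: tr Q = 0 and det Q = −1), so Q¹⁴ = I since 14 is even.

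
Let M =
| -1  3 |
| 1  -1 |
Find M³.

M² = [[4, -6], [-2, 4]]
M³ = [[-10, 18], [6, -10]]

[[-10, 18], [6, -10]]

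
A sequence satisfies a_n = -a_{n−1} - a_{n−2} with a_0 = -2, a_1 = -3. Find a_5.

5

With companion matrix T = [[-1, -1], [1, 0]], [a_n, a_{n−1}]ᵀ = T·[a_{n−1}, a_{n−2}]ᵀ, so [a_5, a_4]ᵀ = T⁴·[a_1, a_0]ᵀ.
T⁴ = [[-1, -1], [1, 0]], giving [a_5, a_4]ᵀ = [[5], [-3]].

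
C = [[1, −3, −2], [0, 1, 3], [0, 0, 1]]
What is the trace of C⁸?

3

C = I + N where N = [[0, −3, −2], [0, 0, 3], [0, 0, 0]] is strictly upper-triangular, so N³ = 0.
(I + N)⁸ = I + 8·N + 28·N² = [[1, −24, −268], [0, 1, 24], [0, 0, 1]].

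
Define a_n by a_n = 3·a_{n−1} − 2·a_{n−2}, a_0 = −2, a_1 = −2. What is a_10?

With companion matrix Q = [[3, −2], [1, 0]], [a_n, a_{n−1}]ᵀ = Q·[a_{n−1}, a_{n−2}]ᵀ, so [a_10, a_9]ᵀ = Q⁹·[a_1, a_0]ᵀ.
Q⁹ = [[1023, −1022], [511, −510]], giving [a_10, a_9]ᵀ = [[−2], [−2]].

−2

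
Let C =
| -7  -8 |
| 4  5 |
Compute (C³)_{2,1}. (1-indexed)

tr C = -2 and det C = -3, so the characteristic polynomial is λ² − (-2)λ + (-3) with roots -3 and 1.
Eigenvectors give P = [[2, 1], [-1, -1]] with P⁻¹ = [[1, 1], [-1, -2]], and C = P·diag(-3, 1)·P⁻¹.
Then C³ = P·diag(-27, 1)·P⁻¹ = [[-54, 1], [27, -1]] · [[1, 1], [-1, -2]] = [[-55, -56], [28, 29]].

28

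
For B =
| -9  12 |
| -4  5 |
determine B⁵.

[[-969, 1452], [-484, 725]]

tr B = -4 and det B = 3, so the characteristic polynomial is λ² − (-4)λ + (3) with roots -1 and -3.
Eigenvectors give P = [[-3, 2], [-2, 1]] with P⁻¹ = [[1, -2], [2, -3]], and B = P·diag(-1, -3)·P⁻¹.
Then B⁵ = P·diag(-1, -243)·P⁻¹ = [[3, -486], [2, -243]] · [[1, -2], [2, -3]] = [[-969, 1452], [-484, 725]].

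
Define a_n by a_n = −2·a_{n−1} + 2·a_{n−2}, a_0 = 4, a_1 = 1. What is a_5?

With companion matrix A = [[−2, 2], [1, 0]], [a_n, a_{n−1}]ᵀ = A·[a_{n−1}, a_{n−2}]ᵀ, so [a_5, a_4]ᵀ = A⁴·[a_1, a_0]ᵀ.
A⁴ = [[44, −32], [−16, 12]], giving [a_5, a_4]ᵀ = [[−84], [32]].

−84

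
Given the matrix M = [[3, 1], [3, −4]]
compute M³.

[[33, 16], [48, −79]]

M² = [[12, −1], [−3, 19]]
M³ = [[33, 16], [48, −79]]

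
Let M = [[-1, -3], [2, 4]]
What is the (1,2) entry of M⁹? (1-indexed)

tr M = 3 and det M = 2, so the characteristic polynomial is λ² − (3)λ + (2) with roots 2 and 1.
Eigenvectors give P = [[-1, 3], [1, -2]] with P⁻¹ = [[2, 3], [1, 1]], and M = P·diag(2, 1)·P⁻¹.
Then M⁹ = P·diag(512, 1)·P⁻¹ = [[-512, 3], [512, -2]] · [[2, 3], [1, 1]] = [[-1021, -1533], [1022, 1534]].

-1533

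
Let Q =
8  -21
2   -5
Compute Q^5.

[[218, -651], [62, -185]]

tr Q = 3 and det Q = 2, so the characteristic polynomial is λ² − (3)λ + (2) with roots 2 and 1.
Eigenvectors give P = [[7, 3], [2, 1]] with P⁻¹ = [[1, -3], [-2, 7]], and Q = P·diag(2, 1)·P⁻¹.
Then Q^5 = P·diag(32, 1)·P⁻¹ = [[224, 3], [64, 1]] · [[1, -3], [-2, 7]] = [[218, -651], [62, -185]].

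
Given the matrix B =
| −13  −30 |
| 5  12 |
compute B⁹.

[[−60073, −121170], [20195, 40902]]

tr B = −1 and det B = −6, so the characteristic polynomial is λ² − (−1)λ + (−6) with roots −3 and 2.
Eigenvectors give P = [[3, −2], [−1, 1]] with P⁻¹ = [[1, 2], [1, 3]], and B = P·diag(−3, 2)·P⁻¹.
Then B⁹ = P·diag(−19683, 512)·P⁻¹ = [[−59049, −1024], [19683, 512]] · [[1, 2], [1, 3]] = [[−60073, −121170], [20195, 40902]].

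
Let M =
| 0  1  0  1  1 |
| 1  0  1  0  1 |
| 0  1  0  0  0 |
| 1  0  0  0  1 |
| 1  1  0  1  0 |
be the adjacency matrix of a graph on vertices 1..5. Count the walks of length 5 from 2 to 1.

The number of length-5 walks from vertex 2 to vertex 1 is entry (2,1) of M⁵, where M is the adjacency matrix.
M² = [[3, 1, 1, 1, 2], [1, 3, 0, 2, 1], [1, 0, 1, 0, 1], [1, 2, 0, 2, 1], [2, 1, 1, 1, 3]]
M³ = [[4, 6, 1, 5, 5], [6, 2, 3, 2, 6], [1, 3, 0, 2, 1], [5, 2, 2, 2, 5], [5, 6, 1, 5, 4]]
M⁴ = [[16, 10, 6, 9, 15], [10, 15, 2, 12, 10], [6, 2, 3, 2, 6], [9, 12, 2, 10, 9], [15, 10, 6, 9, 16]]
M⁵ = [[34, 37, 10, 31, 35], [37, 22, 15, 20, 37], [10, 15, 2, 12, 10], [31, 20, 12, 18, 31], [35, 37, 10, 31, 34]]

37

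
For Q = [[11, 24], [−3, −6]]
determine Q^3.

tr Q = 5 and det Q = 6, so the characteristic polynomial is λ² − (5)λ + (6) with roots 2 and 3.
Eigenvectors give P = [[−8, −3], [3, 1]] with P⁻¹ = [[1, 3], [−3, −8]], and Q = P·diag(2, 3)·P⁻¹.
Then Q^3 = P·diag(8, 27)·P⁻¹ = [[−64, −81], [24, 27]] · [[1, 3], [−3, −8]] = [[179, 456], [−57, −144]].

[[179, 456], [−57, −144]]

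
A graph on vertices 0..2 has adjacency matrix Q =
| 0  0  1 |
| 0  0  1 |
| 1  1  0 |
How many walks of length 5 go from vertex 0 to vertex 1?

The number of length-5 walks from vertex 0 to vertex 1 is entry (0,1) of Q^5, where Q is the adjacency matrix.
Q^2 = [[1, 1, 0], [1, 1, 0], [0, 0, 2]]
Q^3 = [[0, 0, 2], [0, 0, 2], [2, 2, 0]]
Q^4 = [[2, 2, 0], [2, 2, 0], [0, 0, 4]]
Q^5 = [[0, 0, 4], [0, 0, 4], [4, 4, 0]]

0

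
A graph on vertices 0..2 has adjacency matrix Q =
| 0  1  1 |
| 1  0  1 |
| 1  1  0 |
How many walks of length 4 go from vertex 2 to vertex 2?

6

The number of length-4 walks from vertex 2 to vertex 2 is entry (2,2) of Q^4, where Q is the adjacency matrix.
Q^2 = [[2, 1, 1], [1, 2, 1], [1, 1, 2]]
Q^3 = [[2, 3, 3], [3, 2, 3], [3, 3, 2]]
Q^4 = [[6, 5, 5], [5, 6, 5], [5, 5, 6]]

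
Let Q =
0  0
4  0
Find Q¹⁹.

Q is strictly triangular, hence nilpotent: Q² = 0, so Q¹⁹ = 0.

[[0, 0], [0, 0]]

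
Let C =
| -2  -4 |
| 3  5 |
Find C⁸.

tr C = 3 and det C = 2, so the characteristic polynomial is λ² − (3)λ + (2) with roots 2 and 1.
Eigenvectors give P = [[-1, 4], [1, -3]] with P⁻¹ = [[3, 4], [1, 1]], and C = P·diag(2, 1)·P⁻¹.
Then C⁸ = P·diag(256, 1)·P⁻¹ = [[-256, 4], [256, -3]] · [[3, 4], [1, 1]] = [[-764, -1020], [765, 1021]].

[[-764, -1020], [765, 1021]]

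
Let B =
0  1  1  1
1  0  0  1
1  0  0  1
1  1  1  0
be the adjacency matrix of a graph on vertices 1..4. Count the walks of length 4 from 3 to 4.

The number of length-4 walks from vertex 3 to vertex 4 is entry (3,4) of B^4, where B is the adjacency matrix.
B^2 = [[3, 1, 1, 2], [1, 2, 2, 1], [1, 2, 2, 1], [2, 1, 1, 3]]
B^3 = [[4, 5, 5, 5], [5, 2, 2, 5], [5, 2, 2, 5], [5, 5, 5, 4]]
B^4 = [[15, 9, 9, 14], [9, 10, 10, 9], [9, 10, 10, 9], [14, 9, 9, 15]]

9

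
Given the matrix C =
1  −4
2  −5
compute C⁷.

[[2185, −4372], [2186, −4373]]

tr C = −4 and det C = 3, so the characteristic polynomial is λ² − (−4)λ + (3) with roots −1 and −3.
Eigenvectors give P = [[2, 1], [1, 1]] with P⁻¹ = [[1, −1], [−1, 2]], and C = P·diag(−1, −3)·P⁻¹.
Then C⁷ = P·diag(−1, −2187)·P⁻¹ = [[−2, −2187], [−1, −2187]] · [[1, −1], [−1, 2]] = [[2185, −4372], [2186, −4373]].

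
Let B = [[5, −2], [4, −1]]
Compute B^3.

[[53, −26], [52, −25]]

tr B = 4 and det B = 3, so the characteristic polynomial is λ² − (4)λ + (3) with roots 1 and 3.
Eigenvectors give P = [[−1, 1], [−2, 1]] with P⁻¹ = [[1, −1], [2, −1]], and B = P·diag(1, 3)·P⁻¹.
Then B^3 = P·diag(1, 27)·P⁻¹ = [[−1, 27], [−2, 27]] · [[1, −1], [2, −1]] = [[53, −26], [52, −25]].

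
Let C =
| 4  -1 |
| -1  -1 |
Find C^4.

C^2 = [[17, -3], [-3, 2]]
C^3 = [[71, -14], [-14, 1]]
C^4 = [[298, -57], [-57, 13]]

[[298, -57], [-57, 13]]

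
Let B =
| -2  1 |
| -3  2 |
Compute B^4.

B² = I (check: tr B = 0 and det B = -1), so B^4 = I since 4 is even.

[[1, 0], [0, 1]]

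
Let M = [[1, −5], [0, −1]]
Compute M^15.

[[1, −5], [0, −1]]

M² = I (check: tr M = 0 and det M = −1), so M^15 = M since 15 is odd.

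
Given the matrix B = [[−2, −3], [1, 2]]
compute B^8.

[[1, 0], [0, 1]]

B² = I (check: tr B = 0 and det B = −1), so B^8 = I since 8 is even.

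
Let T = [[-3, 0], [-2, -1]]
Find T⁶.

[[729, 0], [728, 1]]

tr T = -4 and det T = 3, so the characteristic polynomial is λ² − (-4)λ + (3) with roots -1 and -3.
Eigenvectors give P = [[0, -1], [1, -1]] with P⁻¹ = [[-1, 1], [-1, 0]], and T = P·diag(-1, -3)·P⁻¹.
Then T⁶ = P·diag(1, 729)·P⁻¹ = [[0, -729], [1, -729]] · [[-1, 1], [-1, 0]] = [[729, 0], [728, 1]].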